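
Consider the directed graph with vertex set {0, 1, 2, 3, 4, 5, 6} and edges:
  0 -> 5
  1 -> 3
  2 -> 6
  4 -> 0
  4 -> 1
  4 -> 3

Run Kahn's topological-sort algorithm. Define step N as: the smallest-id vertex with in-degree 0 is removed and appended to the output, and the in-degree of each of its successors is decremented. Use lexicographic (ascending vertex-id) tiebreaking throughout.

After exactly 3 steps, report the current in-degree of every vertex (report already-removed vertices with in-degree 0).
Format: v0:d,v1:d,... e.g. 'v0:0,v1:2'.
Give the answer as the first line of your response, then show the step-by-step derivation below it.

v0:0,v1:0,v2:0,v3:1,v4:0,v5:0,v6:0

step 1: output 2; order=[2]; indeg=(1,1,0,2,0,1,0)
step 2: output 4; order=[2,4]; indeg=(0,0,0,1,0,1,0)
step 3: output 0; order=[2,4,0]; indeg=(0,0,0,1,0,0,0)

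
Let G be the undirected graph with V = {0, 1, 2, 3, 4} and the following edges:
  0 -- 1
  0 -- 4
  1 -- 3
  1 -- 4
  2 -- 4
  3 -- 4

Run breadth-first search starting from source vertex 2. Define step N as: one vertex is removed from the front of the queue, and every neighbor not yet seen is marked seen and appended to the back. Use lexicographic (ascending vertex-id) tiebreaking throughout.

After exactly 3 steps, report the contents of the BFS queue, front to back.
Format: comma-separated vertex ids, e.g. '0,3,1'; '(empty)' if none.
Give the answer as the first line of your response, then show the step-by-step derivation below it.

1,3

step 1: dequeue 2; queue=[4]; order=2
step 2: dequeue 4; queue=[0,1,3]; order=2,4
step 3: dequeue 0; queue=[1,3]; order=2,4,0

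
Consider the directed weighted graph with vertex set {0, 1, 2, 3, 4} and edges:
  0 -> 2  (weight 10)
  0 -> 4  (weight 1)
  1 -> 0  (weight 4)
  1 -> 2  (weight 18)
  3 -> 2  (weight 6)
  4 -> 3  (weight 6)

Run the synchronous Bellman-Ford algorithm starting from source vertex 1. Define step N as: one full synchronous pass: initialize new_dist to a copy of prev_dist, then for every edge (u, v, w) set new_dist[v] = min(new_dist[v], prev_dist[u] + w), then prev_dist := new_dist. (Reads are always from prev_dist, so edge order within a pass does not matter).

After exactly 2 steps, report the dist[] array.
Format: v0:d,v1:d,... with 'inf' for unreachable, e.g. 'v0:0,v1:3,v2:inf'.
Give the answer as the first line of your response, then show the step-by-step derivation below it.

v0:4,v1:0,v2:14,v3:inf,v4:5

step 1: dist = v0:4,v1:0,v2:18,v3:inf,v4:inf
step 2: dist = v0:4,v1:0,v2:14,v3:inf,v4:5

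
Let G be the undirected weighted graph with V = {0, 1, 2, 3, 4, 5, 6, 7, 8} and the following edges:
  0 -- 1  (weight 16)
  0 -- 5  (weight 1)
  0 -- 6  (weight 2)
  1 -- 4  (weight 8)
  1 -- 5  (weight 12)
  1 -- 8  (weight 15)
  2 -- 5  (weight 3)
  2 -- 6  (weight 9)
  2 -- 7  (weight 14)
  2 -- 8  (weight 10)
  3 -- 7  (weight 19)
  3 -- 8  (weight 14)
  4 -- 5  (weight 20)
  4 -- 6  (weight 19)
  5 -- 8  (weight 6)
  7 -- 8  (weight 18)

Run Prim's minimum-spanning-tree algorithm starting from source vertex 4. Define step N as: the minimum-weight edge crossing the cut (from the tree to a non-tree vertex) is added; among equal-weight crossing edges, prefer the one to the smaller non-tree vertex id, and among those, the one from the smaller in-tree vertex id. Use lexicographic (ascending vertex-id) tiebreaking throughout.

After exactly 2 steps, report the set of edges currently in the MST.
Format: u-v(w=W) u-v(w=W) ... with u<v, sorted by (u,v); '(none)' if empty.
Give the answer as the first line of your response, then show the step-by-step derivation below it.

1-4(w=8) 1-5(w=12)

step 1: add edge 1-4 (w=8); MST = {1-4(w=8)}
step 2: add edge 1-5 (w=12); MST = {1-4(w=8) 1-5(w=12)}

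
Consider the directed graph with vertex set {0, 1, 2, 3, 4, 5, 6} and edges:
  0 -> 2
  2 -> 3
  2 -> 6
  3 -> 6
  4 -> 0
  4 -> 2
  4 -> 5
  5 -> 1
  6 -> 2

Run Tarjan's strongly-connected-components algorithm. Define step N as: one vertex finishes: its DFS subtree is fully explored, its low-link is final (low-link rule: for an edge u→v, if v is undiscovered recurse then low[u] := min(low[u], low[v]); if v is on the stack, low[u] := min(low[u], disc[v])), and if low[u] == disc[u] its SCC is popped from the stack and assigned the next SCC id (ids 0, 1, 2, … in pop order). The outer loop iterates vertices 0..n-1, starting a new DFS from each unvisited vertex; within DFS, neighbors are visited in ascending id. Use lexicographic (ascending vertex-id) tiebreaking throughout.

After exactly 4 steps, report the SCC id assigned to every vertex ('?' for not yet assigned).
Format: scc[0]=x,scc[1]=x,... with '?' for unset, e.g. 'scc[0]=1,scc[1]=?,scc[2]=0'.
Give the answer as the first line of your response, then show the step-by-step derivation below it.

scc[0]=1,scc[1]=?,scc[2]=0,scc[3]=0,scc[4]=?,scc[5]=?,scc[6]=0

step 1: low=(low[0]=0,low[1]=?,low[2]=1,low[3]=2,low[4]=?,low[5]=?,low[6]=1); scc=(scc[0]=?,scc[1]=?,scc[2]=?,scc[3]=?,scc[4]=?,scc[5]=?,scc[6]=?)
step 2: low=(low[0]=0,low[1]=?,low[2]=1,low[3]=1,low[4]=?,low[5]=?,low[6]=1); scc=(scc[0]=?,scc[1]=?,scc[2]=?,scc[3]=?,scc[4]=?,scc[5]=?,scc[6]=?)
step 3: low=(low[0]=0,low[1]=?,low[2]=1,low[3]=1,low[4]=?,low[5]=?,low[6]=1); scc=(scc[0]=?,scc[1]=?,scc[2]=0,scc[3]=0,scc[4]=?,scc[5]=?,scc[6]=0)
step 4: low=(low[0]=0,low[1]=?,low[2]=1,low[3]=1,low[4]=?,low[5]=?,low[6]=1); scc=(scc[0]=1,scc[1]=?,scc[2]=0,scc[3]=0,scc[4]=?,scc[5]=?,scc[6]=0)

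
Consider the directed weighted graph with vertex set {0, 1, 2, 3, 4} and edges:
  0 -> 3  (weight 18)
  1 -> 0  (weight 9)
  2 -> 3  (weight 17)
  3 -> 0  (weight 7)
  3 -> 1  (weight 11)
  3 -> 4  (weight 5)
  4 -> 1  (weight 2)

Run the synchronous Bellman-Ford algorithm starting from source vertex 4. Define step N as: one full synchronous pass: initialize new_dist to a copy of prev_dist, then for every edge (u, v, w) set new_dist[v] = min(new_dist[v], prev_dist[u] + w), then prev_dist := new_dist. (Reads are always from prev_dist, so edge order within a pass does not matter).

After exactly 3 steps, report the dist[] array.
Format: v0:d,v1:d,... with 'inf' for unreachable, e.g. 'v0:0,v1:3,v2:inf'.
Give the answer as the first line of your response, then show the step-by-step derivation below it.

v0:11,v1:2,v2:inf,v3:29,v4:0

step 1: dist = v0:inf,v1:2,v2:inf,v3:inf,v4:0
step 2: dist = v0:11,v1:2,v2:inf,v3:inf,v4:0
step 3: dist = v0:11,v1:2,v2:inf,v3:29,v4:0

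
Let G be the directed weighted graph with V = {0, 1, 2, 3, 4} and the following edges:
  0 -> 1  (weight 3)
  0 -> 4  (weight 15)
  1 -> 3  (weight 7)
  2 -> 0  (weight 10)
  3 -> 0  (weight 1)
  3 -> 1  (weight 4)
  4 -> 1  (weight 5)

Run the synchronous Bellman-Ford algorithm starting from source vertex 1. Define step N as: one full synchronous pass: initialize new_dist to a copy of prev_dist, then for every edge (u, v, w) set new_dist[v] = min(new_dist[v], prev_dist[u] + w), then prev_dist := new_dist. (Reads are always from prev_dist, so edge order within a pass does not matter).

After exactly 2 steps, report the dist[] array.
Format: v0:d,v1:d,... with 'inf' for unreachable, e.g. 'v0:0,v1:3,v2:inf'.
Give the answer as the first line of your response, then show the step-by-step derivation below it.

v0:8,v1:0,v2:inf,v3:7,v4:inf

step 1: dist = v0:inf,v1:0,v2:inf,v3:7,v4:inf
step 2: dist = v0:8,v1:0,v2:inf,v3:7,v4:inf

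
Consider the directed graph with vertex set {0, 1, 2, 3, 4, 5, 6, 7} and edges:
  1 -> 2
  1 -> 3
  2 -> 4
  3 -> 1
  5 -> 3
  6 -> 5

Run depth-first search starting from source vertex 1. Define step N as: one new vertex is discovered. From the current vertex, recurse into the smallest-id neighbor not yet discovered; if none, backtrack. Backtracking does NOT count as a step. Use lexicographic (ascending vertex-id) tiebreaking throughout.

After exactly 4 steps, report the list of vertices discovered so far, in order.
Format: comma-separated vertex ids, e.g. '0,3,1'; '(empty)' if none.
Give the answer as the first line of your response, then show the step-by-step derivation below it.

1,2,4,3

step 1: discover 1; path=1; order=1
step 2: discover 2; path=1>2; order=1,2
step 3: discover 4; path=1>2>4; order=1,2,4
step 4: discover 3; path=1>3; order=1,2,4,3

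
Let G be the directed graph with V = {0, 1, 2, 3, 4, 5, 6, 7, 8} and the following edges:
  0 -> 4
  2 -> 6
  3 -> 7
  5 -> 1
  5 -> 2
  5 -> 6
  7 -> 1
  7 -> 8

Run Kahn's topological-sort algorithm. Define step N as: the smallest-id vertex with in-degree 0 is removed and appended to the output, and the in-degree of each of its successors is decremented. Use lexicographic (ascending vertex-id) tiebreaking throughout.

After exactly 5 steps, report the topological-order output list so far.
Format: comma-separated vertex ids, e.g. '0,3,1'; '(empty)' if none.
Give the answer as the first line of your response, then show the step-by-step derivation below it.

0,3,4,5,2

step 1: output 0; order=[0]; indeg=(0,2,1,0,0,0,2,1,1)
step 2: output 3; order=[0,3]; indeg=(0,2,1,0,0,0,2,0,1)
step 3: output 4; order=[0,3,4]; indeg=(0,2,1,0,0,0,2,0,1)
step 4: output 5; order=[0,3,4,5]; indeg=(0,1,0,0,0,0,1,0,1)
step 5: output 2; order=[0,3,4,5,2]; indeg=(0,1,0,0,0,0,0,0,1)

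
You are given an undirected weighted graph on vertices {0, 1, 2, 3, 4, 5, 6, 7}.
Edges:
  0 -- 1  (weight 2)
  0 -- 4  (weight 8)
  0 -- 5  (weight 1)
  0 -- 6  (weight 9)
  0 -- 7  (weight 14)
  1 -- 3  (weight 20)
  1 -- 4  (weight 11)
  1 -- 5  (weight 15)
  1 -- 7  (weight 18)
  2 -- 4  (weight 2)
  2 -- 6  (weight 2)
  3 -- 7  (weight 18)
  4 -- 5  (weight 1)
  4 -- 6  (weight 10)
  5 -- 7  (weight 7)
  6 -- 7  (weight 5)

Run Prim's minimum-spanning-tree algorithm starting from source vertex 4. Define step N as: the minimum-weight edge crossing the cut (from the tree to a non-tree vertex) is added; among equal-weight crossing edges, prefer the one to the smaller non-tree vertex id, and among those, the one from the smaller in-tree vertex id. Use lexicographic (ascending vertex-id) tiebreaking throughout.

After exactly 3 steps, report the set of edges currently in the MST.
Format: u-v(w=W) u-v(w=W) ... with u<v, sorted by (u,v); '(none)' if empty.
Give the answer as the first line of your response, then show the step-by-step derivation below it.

0-1(w=2) 0-5(w=1) 4-5(w=1)

step 1: add edge 4-5 (w=1); MST = {4-5(w=1)}
step 2: add edge 0-5 (w=1); MST = {0-5(w=1) 4-5(w=1)}
step 3: add edge 0-1 (w=2); MST = {0-1(w=2) 0-5(w=1) 4-5(w=1)}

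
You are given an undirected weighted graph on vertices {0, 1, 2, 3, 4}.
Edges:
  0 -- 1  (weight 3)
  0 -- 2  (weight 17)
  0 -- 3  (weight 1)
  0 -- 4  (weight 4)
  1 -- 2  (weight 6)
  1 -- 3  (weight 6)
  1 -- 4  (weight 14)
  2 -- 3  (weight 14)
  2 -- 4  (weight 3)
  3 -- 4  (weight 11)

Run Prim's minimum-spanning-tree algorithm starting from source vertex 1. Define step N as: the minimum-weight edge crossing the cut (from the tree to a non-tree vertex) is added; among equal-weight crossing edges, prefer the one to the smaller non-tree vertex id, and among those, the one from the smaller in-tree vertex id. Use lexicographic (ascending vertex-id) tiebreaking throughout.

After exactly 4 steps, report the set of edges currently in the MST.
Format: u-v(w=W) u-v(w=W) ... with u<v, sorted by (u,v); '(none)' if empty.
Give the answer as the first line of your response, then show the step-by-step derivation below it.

0-1(w=3) 0-3(w=1) 0-4(w=4) 2-4(w=3)

step 1: add edge 0-1 (w=3); MST = {0-1(w=3)}
step 2: add edge 0-3 (w=1); MST = {0-1(w=3) 0-3(w=1)}
step 3: add edge 0-4 (w=4); MST = {0-1(w=3) 0-3(w=1) 0-4(w=4)}
step 4: add edge 2-4 (w=3); MST = {0-1(w=3) 0-3(w=1) 0-4(w=4) 2-4(w=3)}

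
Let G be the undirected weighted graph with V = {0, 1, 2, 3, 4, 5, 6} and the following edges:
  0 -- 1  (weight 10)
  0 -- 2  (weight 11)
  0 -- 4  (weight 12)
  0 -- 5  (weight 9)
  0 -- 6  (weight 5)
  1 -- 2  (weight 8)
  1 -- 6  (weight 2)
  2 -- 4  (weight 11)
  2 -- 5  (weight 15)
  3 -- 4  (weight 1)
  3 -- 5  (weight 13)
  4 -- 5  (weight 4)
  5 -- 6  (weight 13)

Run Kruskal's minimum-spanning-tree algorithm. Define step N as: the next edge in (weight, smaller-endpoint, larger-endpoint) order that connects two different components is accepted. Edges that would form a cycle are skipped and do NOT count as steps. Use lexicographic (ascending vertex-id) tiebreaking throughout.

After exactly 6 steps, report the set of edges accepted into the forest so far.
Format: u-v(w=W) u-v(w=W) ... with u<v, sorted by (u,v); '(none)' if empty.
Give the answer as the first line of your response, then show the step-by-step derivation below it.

0-5(w=9) 0-6(w=5) 1-2(w=8) 1-6(w=2) 3-4(w=1) 4-5(w=4)

step 1: add edge 3-4 (w=1); MST = {3-4(w=1)}
step 2: add edge 1-6 (w=2); MST = {1-6(w=2) 3-4(w=1)}
step 3: add edge 4-5 (w=4); MST = {1-6(w=2) 3-4(w=1) 4-5(w=4)}
step 4: add edge 0-6 (w=5); MST = {0-6(w=5) 1-6(w=2) 3-4(w=1) 4-5(w=4)}
step 5: add edge 1-2 (w=8); MST = {0-6(w=5) 1-2(w=8) 1-6(w=2) 3-4(w=1) 4-5(w=4)}
step 6: add edge 0-5 (w=9); MST = {0-5(w=9) 0-6(w=5) 1-2(w=8) 1-6(w=2) 3-4(w=1) 4-5(w=4)}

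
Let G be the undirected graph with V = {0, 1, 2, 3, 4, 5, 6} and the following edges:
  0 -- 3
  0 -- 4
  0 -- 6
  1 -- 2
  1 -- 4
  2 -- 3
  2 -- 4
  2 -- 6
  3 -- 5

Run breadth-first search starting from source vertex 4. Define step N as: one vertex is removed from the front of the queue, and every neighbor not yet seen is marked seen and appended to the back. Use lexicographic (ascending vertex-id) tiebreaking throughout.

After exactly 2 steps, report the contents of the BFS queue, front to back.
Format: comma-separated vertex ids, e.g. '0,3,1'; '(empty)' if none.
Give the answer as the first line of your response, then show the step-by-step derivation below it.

1,2,3,6

step 1: dequeue 4; queue=[0,1,2]; order=4
step 2: dequeue 0; queue=[1,2,3,6]; order=4,0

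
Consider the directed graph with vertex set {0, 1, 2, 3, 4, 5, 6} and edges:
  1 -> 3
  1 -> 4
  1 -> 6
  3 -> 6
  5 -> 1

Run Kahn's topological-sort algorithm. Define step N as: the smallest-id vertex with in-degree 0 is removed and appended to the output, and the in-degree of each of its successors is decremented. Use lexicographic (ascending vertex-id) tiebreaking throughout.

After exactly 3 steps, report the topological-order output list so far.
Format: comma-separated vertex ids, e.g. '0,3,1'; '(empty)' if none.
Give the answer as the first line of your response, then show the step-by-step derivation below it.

0,2,5

step 1: output 0; order=[0]; indeg=(0,1,0,1,1,0,2)
step 2: output 2; order=[0,2]; indeg=(0,1,0,1,1,0,2)
step 3: output 5; order=[0,2,5]; indeg=(0,0,0,1,1,0,2)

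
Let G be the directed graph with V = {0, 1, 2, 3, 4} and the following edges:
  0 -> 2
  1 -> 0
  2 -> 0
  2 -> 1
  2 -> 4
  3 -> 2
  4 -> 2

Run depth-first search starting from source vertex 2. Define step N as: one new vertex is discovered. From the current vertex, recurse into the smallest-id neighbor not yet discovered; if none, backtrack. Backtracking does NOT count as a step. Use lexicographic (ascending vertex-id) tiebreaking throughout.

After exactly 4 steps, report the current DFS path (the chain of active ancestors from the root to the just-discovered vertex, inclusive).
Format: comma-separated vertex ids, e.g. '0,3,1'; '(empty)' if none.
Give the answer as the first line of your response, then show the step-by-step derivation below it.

2,4

step 1: discover 2; path=2; order=2
step 2: discover 0; path=2>0; order=2,0
step 3: discover 1; path=2>1; order=2,0,1
step 4: discover 4; path=2>4; order=2,0,1,4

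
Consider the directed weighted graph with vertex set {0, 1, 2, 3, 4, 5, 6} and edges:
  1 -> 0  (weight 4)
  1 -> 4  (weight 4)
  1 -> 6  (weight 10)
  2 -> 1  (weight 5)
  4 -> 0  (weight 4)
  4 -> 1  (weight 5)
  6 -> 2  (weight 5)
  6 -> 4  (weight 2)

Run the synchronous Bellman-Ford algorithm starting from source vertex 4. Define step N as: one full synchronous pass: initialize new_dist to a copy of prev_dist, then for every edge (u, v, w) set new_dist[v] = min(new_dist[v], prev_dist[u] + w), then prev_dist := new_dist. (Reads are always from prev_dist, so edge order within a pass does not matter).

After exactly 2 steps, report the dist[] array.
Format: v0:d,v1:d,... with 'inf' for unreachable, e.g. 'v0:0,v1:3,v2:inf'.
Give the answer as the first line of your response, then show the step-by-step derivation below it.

v0:4,v1:5,v2:inf,v3:inf,v4:0,v5:inf,v6:15

step 1: dist = v0:4,v1:5,v2:inf,v3:inf,v4:0,v5:inf,v6:inf
step 2: dist = v0:4,v1:5,v2:inf,v3:inf,v4:0,v5:inf,v6:15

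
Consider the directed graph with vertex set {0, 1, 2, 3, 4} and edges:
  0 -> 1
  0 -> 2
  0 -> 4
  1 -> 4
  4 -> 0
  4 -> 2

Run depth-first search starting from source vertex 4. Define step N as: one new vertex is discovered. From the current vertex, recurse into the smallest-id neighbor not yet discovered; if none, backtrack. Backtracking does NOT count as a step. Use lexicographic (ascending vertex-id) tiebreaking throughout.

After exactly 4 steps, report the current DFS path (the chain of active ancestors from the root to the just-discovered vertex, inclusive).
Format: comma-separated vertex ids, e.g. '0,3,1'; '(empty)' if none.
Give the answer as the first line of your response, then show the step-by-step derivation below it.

4,0,2

step 1: discover 4; path=4; order=4
step 2: discover 0; path=4>0; order=4,0
step 3: discover 1; path=4>0>1; order=4,0,1
step 4: discover 2; path=4>0>2; order=4,0,1,2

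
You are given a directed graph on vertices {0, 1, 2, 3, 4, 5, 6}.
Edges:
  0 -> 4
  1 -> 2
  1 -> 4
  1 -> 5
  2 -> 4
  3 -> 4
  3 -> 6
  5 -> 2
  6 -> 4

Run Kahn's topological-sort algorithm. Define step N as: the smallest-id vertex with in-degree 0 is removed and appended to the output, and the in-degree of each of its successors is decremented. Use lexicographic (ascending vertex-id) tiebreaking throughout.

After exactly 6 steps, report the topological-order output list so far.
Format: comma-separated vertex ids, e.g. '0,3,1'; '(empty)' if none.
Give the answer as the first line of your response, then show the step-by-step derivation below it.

0,1,3,5,2,6

step 1: output 0; order=[0]; indeg=(0,0,2,0,4,1,1)
step 2: output 1; order=[0,1]; indeg=(0,0,1,0,3,0,1)
step 3: output 3; order=[0,1,3]; indeg=(0,0,1,0,2,0,0)
step 4: output 5; order=[0,1,3,5]; indeg=(0,0,0,0,2,0,0)
step 5: output 2; order=[0,1,3,5,2]; indeg=(0,0,0,0,1,0,0)
step 6: output 6; order=[0,1,3,5,2,6]; indeg=(0,0,0,0,0,0,0)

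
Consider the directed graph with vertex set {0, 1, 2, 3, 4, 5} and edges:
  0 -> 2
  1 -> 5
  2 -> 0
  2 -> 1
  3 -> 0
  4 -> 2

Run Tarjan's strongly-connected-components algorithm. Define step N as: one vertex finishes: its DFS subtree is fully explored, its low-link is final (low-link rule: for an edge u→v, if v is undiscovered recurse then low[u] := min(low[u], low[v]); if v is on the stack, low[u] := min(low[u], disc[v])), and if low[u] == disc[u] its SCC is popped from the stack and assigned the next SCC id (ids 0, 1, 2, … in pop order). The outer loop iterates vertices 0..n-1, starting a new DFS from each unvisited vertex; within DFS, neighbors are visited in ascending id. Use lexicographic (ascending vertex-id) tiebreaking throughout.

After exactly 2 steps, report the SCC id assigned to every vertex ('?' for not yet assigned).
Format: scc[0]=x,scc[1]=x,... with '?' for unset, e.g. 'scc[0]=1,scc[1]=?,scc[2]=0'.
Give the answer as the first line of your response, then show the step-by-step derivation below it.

scc[0]=?,scc[1]=1,scc[2]=?,scc[3]=?,scc[4]=?,scc[5]=0

step 1: low=(low[0]=0,low[1]=2,low[2]=0,low[3]=?,low[4]=?,low[5]=3); scc=(scc[0]=?,scc[1]=?,scc[2]=?,scc[3]=?,scc[4]=?,scc[5]=0)
step 2: low=(low[0]=0,low[1]=2,low[2]=0,low[3]=?,low[4]=?,low[5]=3); scc=(scc[0]=?,scc[1]=1,scc[2]=?,scc[3]=?,scc[4]=?,scc[5]=0)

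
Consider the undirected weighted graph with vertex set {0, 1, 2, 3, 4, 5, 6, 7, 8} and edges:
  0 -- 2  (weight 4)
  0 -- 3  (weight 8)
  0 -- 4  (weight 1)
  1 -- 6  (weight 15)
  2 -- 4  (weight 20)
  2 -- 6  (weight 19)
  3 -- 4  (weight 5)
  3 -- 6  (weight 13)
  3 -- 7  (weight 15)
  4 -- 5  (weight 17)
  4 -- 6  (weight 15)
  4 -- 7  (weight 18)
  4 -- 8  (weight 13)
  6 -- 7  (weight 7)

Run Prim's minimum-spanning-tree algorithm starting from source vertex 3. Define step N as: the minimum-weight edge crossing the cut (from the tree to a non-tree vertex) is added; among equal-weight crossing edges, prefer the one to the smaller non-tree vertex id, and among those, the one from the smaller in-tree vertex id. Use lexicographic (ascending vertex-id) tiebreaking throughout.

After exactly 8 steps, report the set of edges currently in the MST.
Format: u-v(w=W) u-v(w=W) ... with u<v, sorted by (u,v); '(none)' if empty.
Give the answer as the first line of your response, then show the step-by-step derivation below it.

0-2(w=4) 0-4(w=1) 1-6(w=15) 3-4(w=5) 3-6(w=13) 4-5(w=17) 4-8(w=13) 6-7(w=7)

step 1: add edge 3-4 (w=5); MST = {3-4(w=5)}
step 2: add edge 0-4 (w=1); MST = {0-4(w=1) 3-4(w=5)}
step 3: add edge 0-2 (w=4); MST = {0-2(w=4) 0-4(w=1) 3-4(w=5)}
step 4: add edge 3-6 (w=13); MST = {0-2(w=4) 0-4(w=1) 3-4(w=5) 3-6(w=13)}
step 5: add edge 6-7 (w=7); MST = {0-2(w=4) 0-4(w=1) 3-4(w=5) 3-6(w=13) 6-7(w=7)}
step 6: add edge 4-8 (w=13); MST = {0-2(w=4) 0-4(w=1) 3-4(w=5) 3-6(w=13) 4-8(w=13) 6-7(w=7)}
step 7: add edge 1-6 (w=15); MST = {0-2(w=4) 0-4(w=1) 1-6(w=15) 3-4(w=5) 3-6(w=13) 4-8(w=13) 6-7(w=7)}
step 8: add edge 4-5 (w=17); MST = {0-2(w=4) 0-4(w=1) 1-6(w=15) 3-4(w=5) 3-6(w=13) 4-5(w=17) 4-8(w=13) 6-7(w=7)}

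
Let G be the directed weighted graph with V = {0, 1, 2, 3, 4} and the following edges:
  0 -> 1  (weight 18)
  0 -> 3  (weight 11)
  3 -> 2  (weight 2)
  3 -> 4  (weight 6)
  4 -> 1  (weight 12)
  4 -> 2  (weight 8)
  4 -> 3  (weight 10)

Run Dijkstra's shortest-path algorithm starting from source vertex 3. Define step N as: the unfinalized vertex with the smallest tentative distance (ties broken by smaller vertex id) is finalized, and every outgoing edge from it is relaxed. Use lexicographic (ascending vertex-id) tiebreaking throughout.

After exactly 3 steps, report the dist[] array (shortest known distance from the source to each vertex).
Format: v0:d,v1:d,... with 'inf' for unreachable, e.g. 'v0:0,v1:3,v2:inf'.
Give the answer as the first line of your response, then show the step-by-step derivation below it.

v0:inf,v1:18,v2:2,v3:0,v4:6

step 1: dist = v0:inf,v1:inf,v2:2,v3:0,v4:6
step 2: dist = v0:inf,v1:inf,v2:2,v3:0,v4:6
step 3: dist = v0:inf,v1:18,v2:2,v3:0,v4:6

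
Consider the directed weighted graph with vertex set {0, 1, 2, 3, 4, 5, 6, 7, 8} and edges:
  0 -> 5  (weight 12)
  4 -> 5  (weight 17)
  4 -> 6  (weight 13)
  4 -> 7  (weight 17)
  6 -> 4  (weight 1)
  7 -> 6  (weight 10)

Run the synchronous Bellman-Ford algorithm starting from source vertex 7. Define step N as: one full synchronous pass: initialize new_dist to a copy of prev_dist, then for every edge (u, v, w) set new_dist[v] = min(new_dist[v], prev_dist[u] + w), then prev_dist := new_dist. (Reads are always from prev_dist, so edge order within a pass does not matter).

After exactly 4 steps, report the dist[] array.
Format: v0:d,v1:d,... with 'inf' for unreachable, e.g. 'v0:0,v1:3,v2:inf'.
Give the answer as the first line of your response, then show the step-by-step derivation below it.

v0:inf,v1:inf,v2:inf,v3:inf,v4:11,v5:28,v6:10,v7:0,v8:inf

step 1: dist = v0:inf,v1:inf,v2:inf,v3:inf,v4:inf,v5:inf,v6:10,v7:0,v8:inf
step 2: dist = v0:inf,v1:inf,v2:inf,v3:inf,v4:11,v5:inf,v6:10,v7:0,v8:inf
step 3: dist = v0:inf,v1:inf,v2:inf,v3:inf,v4:11,v5:28,v6:10,v7:0,v8:inf
step 4: dist = v0:inf,v1:inf,v2:inf,v3:inf,v4:11,v5:28,v6:10,v7:0,v8:inf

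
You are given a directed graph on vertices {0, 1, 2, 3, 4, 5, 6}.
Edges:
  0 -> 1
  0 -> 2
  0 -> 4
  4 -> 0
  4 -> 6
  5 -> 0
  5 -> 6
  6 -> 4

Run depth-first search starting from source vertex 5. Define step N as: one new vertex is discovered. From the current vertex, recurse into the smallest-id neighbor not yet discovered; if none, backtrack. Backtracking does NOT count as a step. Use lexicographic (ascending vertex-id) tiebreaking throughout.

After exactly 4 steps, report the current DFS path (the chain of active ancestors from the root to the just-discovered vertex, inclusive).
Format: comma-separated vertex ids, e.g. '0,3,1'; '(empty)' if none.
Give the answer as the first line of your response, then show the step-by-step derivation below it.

5,0,2

step 1: discover 5; path=5; order=5
step 2: discover 0; path=5>0; order=5,0
step 3: discover 1; path=5>0>1; order=5,0,1
step 4: discover 2; path=5>0>2; order=5,0,1,2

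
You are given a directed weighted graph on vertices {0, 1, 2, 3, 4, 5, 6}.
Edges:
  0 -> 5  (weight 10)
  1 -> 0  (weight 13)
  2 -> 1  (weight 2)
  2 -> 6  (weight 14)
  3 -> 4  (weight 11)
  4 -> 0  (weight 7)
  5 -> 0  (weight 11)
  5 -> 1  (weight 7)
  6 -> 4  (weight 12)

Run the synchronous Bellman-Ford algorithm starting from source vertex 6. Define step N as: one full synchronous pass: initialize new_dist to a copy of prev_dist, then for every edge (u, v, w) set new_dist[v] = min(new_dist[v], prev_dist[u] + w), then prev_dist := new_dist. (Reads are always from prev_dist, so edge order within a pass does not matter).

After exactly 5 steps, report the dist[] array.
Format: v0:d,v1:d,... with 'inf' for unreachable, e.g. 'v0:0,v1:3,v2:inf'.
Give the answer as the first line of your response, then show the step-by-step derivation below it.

v0:19,v1:36,v2:inf,v3:inf,v4:12,v5:29,v6:0

step 1: dist = v0:inf,v1:inf,v2:inf,v3:inf,v4:12,v5:inf,v6:0
step 2: dist = v0:19,v1:inf,v2:inf,v3:inf,v4:12,v5:inf,v6:0
step 3: dist = v0:19,v1:inf,v2:inf,v3:inf,v4:12,v5:29,v6:0
step 4: dist = v0:19,v1:36,v2:inf,v3:inf,v4:12,v5:29,v6:0
step 5: dist = v0:19,v1:36,v2:inf,v3:inf,v4:12,v5:29,v6:0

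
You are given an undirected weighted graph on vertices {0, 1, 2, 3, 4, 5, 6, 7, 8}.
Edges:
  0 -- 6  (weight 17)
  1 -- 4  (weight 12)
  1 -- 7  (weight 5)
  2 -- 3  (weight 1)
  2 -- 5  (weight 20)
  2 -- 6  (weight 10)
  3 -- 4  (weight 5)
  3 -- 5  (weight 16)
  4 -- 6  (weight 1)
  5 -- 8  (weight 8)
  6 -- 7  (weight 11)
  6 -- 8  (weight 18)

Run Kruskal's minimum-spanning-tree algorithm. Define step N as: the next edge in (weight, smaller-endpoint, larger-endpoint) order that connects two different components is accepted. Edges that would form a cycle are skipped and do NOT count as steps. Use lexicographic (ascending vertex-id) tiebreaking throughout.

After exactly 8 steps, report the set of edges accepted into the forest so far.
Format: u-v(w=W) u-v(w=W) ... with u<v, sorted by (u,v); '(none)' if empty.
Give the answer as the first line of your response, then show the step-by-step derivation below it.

0-6(w=17) 1-7(w=5) 2-3(w=1) 3-4(w=5) 3-5(w=16) 4-6(w=1) 5-8(w=8) 6-7(w=11)

step 1: add edge 2-3 (w=1); MST = {2-3(w=1)}
step 2: add edge 4-6 (w=1); MST = {2-3(w=1) 4-6(w=1)}
step 3: add edge 1-7 (w=5); MST = {1-7(w=5) 2-3(w=1) 4-6(w=1)}
step 4: add edge 3-4 (w=5); MST = {1-7(w=5) 2-3(w=1) 3-4(w=5) 4-6(w=1)}
step 5: add edge 5-8 (w=8); MST = {1-7(w=5) 2-3(w=1) 3-4(w=5) 4-6(w=1) 5-8(w=8)}
step 6: add edge 6-7 (w=11); MST = {1-7(w=5) 2-3(w=1) 3-4(w=5) 4-6(w=1) 5-8(w=8) 6-7(w=11)}
step 7: add edge 3-5 (w=16); MST = {1-7(w=5) 2-3(w=1) 3-4(w=5) 3-5(w=16) 4-6(w=1) 5-8(w=8) 6-7(w=11)}
step 8: add edge 0-6 (w=17); MST = {0-6(w=17) 1-7(w=5) 2-3(w=1) 3-4(w=5) 3-5(w=16) 4-6(w=1) 5-8(w=8) 6-7(w=11)}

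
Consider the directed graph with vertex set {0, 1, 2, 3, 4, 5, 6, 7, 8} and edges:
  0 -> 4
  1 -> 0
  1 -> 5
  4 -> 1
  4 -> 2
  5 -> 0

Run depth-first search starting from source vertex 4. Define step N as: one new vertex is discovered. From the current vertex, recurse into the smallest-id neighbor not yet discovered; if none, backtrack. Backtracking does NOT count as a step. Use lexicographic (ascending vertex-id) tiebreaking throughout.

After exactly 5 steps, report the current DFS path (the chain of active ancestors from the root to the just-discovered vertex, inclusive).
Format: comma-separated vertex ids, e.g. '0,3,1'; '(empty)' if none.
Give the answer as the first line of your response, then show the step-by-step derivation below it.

4,2

step 1: discover 4; path=4; order=4
step 2: discover 1; path=4>1; order=4,1
step 3: discover 0; path=4>1>0; order=4,1,0
step 4: discover 5; path=4>1>5; order=4,1,0,5
step 5: discover 2; path=4>2; order=4,1,0,5,2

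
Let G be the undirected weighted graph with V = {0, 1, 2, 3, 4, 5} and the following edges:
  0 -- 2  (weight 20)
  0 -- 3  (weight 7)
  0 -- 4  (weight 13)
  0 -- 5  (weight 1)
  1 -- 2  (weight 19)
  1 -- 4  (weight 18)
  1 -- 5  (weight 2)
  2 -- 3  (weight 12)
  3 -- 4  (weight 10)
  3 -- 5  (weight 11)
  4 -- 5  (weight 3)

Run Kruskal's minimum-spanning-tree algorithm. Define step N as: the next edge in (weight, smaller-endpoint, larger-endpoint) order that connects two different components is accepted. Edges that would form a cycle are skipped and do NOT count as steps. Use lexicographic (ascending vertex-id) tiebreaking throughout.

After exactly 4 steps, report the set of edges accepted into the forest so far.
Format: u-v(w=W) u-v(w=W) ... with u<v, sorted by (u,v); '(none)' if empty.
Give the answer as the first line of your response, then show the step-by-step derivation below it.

0-3(w=7) 0-5(w=1) 1-5(w=2) 4-5(w=3)

step 1: add edge 0-5 (w=1); MST = {0-5(w=1)}
step 2: add edge 1-5 (w=2); MST = {0-5(w=1) 1-5(w=2)}
step 3: add edge 4-5 (w=3); MST = {0-5(w=1) 1-5(w=2) 4-5(w=3)}
step 4: add edge 0-3 (w=7); MST = {0-3(w=7) 0-5(w=1) 1-5(w=2) 4-5(w=3)}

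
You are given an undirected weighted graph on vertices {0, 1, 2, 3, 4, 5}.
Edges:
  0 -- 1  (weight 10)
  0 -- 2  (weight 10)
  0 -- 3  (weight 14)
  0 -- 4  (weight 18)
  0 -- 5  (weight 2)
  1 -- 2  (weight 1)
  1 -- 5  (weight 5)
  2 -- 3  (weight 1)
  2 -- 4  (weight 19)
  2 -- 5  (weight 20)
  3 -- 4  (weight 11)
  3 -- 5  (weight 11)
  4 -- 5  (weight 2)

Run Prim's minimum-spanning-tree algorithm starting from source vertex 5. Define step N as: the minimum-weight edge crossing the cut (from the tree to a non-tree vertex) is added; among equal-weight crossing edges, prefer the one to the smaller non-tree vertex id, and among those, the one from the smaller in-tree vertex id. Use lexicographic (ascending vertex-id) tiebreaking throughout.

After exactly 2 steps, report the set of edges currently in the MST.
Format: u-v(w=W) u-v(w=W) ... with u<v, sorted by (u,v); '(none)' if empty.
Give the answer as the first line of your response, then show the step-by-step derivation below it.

0-5(w=2) 4-5(w=2)

step 1: add edge 0-5 (w=2); MST = {0-5(w=2)}
step 2: add edge 4-5 (w=2); MST = {0-5(w=2) 4-5(w=2)}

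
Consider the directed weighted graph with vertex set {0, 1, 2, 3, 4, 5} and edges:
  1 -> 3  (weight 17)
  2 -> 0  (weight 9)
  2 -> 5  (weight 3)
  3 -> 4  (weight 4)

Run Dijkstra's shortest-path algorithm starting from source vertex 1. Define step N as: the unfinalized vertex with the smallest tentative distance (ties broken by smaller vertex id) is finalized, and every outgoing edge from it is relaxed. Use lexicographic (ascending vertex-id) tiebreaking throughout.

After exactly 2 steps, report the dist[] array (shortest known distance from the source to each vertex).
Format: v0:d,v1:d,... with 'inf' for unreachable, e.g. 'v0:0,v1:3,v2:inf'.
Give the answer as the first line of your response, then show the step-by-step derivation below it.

v0:inf,v1:0,v2:inf,v3:17,v4:21,v5:inf

step 1: dist = v0:inf,v1:0,v2:inf,v3:17,v4:inf,v5:inf
step 2: dist = v0:inf,v1:0,v2:inf,v3:17,v4:21,v5:inf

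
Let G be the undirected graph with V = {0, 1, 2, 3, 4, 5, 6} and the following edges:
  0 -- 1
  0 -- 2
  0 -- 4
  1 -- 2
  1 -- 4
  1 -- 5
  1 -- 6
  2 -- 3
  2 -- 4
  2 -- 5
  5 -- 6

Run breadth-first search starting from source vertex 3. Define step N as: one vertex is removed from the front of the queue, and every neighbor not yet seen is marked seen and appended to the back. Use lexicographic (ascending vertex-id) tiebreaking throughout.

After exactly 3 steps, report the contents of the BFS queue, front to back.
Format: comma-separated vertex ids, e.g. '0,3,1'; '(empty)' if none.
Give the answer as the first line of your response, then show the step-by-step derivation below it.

1,4,5

step 1: dequeue 3; queue=[2]; order=3
step 2: dequeue 2; queue=[0,1,4,5]; order=3,2
step 3: dequeue 0; queue=[1,4,5]; order=3,2,0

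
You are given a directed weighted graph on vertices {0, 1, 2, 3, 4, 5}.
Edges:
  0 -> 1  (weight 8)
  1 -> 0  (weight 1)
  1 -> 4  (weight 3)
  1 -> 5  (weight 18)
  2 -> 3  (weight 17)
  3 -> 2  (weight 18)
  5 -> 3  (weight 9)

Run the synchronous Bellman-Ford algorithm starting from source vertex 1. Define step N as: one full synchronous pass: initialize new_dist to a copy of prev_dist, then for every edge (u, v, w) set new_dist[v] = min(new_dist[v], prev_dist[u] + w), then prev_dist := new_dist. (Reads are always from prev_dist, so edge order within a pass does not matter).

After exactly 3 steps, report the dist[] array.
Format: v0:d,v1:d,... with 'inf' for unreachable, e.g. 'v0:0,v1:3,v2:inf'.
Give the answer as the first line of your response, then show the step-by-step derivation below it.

v0:1,v1:0,v2:45,v3:27,v4:3,v5:18

step 1: dist = v0:1,v1:0,v2:inf,v3:inf,v4:3,v5:18
step 2: dist = v0:1,v1:0,v2:inf,v3:27,v4:3,v5:18
step 3: dist = v0:1,v1:0,v2:45,v3:27,v4:3,v5:18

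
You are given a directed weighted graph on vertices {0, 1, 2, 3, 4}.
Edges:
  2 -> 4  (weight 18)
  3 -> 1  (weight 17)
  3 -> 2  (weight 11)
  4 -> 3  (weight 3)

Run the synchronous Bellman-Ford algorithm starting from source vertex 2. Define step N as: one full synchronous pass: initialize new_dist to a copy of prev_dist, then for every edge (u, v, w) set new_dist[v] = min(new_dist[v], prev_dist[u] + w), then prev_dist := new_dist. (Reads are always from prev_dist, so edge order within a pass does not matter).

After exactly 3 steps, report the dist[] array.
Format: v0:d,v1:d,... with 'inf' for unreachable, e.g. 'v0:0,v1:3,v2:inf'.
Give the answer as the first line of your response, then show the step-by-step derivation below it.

v0:inf,v1:38,v2:0,v3:21,v4:18

step 1: dist = v0:inf,v1:inf,v2:0,v3:inf,v4:18
step 2: dist = v0:inf,v1:inf,v2:0,v3:21,v4:18
step 3: dist = v0:inf,v1:38,v2:0,v3:21,v4:18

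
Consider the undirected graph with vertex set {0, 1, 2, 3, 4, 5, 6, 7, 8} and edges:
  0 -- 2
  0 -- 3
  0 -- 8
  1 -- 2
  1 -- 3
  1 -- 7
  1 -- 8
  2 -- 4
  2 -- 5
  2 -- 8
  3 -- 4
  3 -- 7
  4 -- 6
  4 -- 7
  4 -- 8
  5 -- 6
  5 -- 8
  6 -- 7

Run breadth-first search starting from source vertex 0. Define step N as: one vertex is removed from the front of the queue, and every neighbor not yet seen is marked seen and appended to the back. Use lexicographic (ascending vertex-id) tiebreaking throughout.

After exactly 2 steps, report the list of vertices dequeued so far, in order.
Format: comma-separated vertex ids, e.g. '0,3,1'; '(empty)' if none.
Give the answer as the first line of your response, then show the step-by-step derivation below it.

0,2

step 1: dequeue 0; queue=[2,3,8]; order=0
step 2: dequeue 2; queue=[3,8,1,4,5]; order=0,2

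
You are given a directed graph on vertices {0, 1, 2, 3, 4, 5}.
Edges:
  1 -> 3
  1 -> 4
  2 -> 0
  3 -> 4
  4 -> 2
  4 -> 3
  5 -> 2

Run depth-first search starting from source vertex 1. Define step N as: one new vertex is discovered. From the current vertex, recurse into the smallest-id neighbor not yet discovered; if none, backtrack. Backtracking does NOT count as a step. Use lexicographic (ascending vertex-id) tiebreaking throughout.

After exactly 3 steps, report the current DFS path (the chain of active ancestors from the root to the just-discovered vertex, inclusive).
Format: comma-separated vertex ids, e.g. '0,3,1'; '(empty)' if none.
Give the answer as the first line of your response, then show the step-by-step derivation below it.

1,3,4

step 1: discover 1; path=1; order=1
step 2: discover 3; path=1>3; order=1,3
step 3: discover 4; path=1>3>4; order=1,3,4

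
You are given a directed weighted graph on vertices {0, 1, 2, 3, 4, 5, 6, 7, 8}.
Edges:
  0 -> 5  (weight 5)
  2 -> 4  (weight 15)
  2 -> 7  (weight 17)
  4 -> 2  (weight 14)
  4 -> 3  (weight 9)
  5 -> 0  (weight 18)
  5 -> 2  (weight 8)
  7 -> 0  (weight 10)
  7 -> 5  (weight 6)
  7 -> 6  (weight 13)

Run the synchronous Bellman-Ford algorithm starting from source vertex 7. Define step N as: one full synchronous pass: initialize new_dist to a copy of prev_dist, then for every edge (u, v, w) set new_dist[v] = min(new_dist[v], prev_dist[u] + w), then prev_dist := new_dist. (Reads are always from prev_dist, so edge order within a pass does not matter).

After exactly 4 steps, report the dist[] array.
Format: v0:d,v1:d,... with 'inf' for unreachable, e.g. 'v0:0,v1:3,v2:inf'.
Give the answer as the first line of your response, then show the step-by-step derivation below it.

v0:10,v1:inf,v2:14,v3:38,v4:29,v5:6,v6:13,v7:0,v8:inf

step 1: dist = v0:10,v1:inf,v2:inf,v3:inf,v4:inf,v5:6,v6:13,v7:0,v8:inf
step 2: dist = v0:10,v1:inf,v2:14,v3:inf,v4:inf,v5:6,v6:13,v7:0,v8:inf
step 3: dist = v0:10,v1:inf,v2:14,v3:inf,v4:29,v5:6,v6:13,v7:0,v8:inf
step 4: dist = v0:10,v1:inf,v2:14,v3:38,v4:29,v5:6,v6:13,v7:0,v8:inf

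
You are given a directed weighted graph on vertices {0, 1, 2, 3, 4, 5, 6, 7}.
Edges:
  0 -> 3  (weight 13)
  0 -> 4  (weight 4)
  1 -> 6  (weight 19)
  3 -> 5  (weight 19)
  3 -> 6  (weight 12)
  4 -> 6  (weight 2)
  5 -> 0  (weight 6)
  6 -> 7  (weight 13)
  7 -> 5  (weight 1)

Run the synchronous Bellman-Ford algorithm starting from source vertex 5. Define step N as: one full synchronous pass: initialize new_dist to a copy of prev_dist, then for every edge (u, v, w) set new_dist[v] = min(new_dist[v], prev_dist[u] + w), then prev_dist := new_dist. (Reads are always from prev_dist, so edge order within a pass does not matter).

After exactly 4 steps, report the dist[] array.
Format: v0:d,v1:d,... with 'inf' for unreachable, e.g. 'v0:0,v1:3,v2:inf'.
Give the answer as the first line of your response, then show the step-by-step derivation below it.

v0:6,v1:inf,v2:inf,v3:19,v4:10,v5:0,v6:12,v7:25

step 1: dist = v0:6,v1:inf,v2:inf,v3:inf,v4:inf,v5:0,v6:inf,v7:inf
step 2: dist = v0:6,v1:inf,v2:inf,v3:19,v4:10,v5:0,v6:inf,v7:inf
step 3: dist = v0:6,v1:inf,v2:inf,v3:19,v4:10,v5:0,v6:12,v7:inf
step 4: dist = v0:6,v1:inf,v2:inf,v3:19,v4:10,v5:0,v6:12,v7:25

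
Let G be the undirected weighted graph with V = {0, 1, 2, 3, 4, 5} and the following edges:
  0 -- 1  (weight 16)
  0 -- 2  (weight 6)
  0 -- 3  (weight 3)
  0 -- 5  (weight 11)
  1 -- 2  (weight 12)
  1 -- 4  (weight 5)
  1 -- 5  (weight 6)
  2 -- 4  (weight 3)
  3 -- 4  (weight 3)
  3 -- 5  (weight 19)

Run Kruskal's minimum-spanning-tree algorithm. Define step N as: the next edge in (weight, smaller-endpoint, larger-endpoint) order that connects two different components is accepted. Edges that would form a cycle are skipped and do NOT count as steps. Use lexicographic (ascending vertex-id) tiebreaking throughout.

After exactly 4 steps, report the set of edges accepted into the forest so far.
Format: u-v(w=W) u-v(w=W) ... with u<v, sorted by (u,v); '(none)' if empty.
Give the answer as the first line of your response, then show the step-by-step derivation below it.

0-3(w=3) 1-4(w=5) 2-4(w=3) 3-4(w=3)

step 1: add edge 0-3 (w=3); MST = {0-3(w=3)}
step 2: add edge 2-4 (w=3); MST = {0-3(w=3) 2-4(w=3)}
step 3: add edge 3-4 (w=3); MST = {0-3(w=3) 2-4(w=3) 3-4(w=3)}
step 4: add edge 1-4 (w=5); MST = {0-3(w=3) 1-4(w=5) 2-4(w=3) 3-4(w=3)}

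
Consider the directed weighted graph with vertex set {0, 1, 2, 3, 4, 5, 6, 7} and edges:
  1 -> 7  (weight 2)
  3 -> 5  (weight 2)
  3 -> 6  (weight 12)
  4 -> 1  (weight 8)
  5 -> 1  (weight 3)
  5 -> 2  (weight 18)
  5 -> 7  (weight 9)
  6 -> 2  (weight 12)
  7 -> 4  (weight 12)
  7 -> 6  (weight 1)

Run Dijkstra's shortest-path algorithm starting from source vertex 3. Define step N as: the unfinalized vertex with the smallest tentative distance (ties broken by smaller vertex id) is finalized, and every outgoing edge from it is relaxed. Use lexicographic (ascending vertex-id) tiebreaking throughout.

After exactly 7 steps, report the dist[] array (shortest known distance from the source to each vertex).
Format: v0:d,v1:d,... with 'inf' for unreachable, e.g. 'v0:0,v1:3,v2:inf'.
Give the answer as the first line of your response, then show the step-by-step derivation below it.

v0:inf,v1:5,v2:20,v3:0,v4:19,v5:2,v6:8,v7:7

step 1: dist = v0:inf,v1:inf,v2:inf,v3:0,v4:inf,v5:2,v6:12,v7:inf
step 2: dist = v0:inf,v1:5,v2:20,v3:0,v4:inf,v5:2,v6:12,v7:11
step 3: dist = v0:inf,v1:5,v2:20,v3:0,v4:inf,v5:2,v6:12,v7:7
step 4: dist = v0:inf,v1:5,v2:20,v3:0,v4:19,v5:2,v6:8,v7:7
step 5: dist = v0:inf,v1:5,v2:20,v3:0,v4:19,v5:2,v6:8,v7:7
step 6: dist = v0:inf,v1:5,v2:20,v3:0,v4:19,v5:2,v6:8,v7:7
step 7: dist = v0:inf,v1:5,v2:20,v3:0,v4:19,v5:2,v6:8,v7:7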